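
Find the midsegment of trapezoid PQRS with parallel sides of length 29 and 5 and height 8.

The midsegment of a trapezoid = (base1 + base2) / 2
midsegment = (29 + 5) / 2
midsegment = 34 / 2
midsegment = 17

17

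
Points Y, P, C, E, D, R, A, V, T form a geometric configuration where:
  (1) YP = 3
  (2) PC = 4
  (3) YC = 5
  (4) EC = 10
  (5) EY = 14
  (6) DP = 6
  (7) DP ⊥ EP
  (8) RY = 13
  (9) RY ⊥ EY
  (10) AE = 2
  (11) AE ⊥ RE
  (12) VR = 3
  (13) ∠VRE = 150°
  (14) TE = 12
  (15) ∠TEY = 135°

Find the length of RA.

Step 1: By the law of cosines on triangle EYR: ER² = 14² + 13² − 2·14·13·cos(90°) = 365, so ER ≈ 19.1.
Step 2: By the law of cosines on triangle REA: RA² = 19.1² + 2² − 2·19.1·2·cos(90°) = 369, so RA = 3·√41.

Therefore, the length of RA = 3·√41.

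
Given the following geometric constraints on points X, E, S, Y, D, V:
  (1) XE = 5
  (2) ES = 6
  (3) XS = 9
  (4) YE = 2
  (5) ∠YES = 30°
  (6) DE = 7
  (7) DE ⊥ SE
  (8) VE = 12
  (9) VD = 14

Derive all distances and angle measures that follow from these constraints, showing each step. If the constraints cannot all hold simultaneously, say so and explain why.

The constraints are consistent.

Step 1: From SE = 6, EY = 2, and ∠SEY = 30°, by the law of cosines:
  SY² = SE² + EY² - 2·SE·EY·cos(30°) = 36 + 4 - 20.78 = 19.22
  SY ≈ 4.38

Step 2: From SE = 6, ED = 7, and ∠SED = 90°, by the law of cosines:
  SD² = SE² + ED² - 2·SE·ED·cos(90°) = 36 + 49 - 0 = 85
  SD = √85

Step 3: From XE = 5, XS = 9, ES = 6, by the inverse law of cosines:
  cos(∠EXS) = (XE² + XS² - ES²) / (2·XE·XS)
  ∠EXS = 38.94°

Step 4: From ED = 7, EV = 12, DV = 14, by the inverse law of cosines:
  cos(∠DEV) = (ED² + EV² - DV²) / (2·ED·EV)
  ∠DEV = 91.02°

Step 5: From ES = 6, EX = 5, SX = 9, by the inverse law of cosines:
  cos(∠SEX) = (ES² + EX² - SX²) / (2·ES·EX)
  ∠SEX = 109.47°

Step 6: From SE = 6, SX = 9, EX = 5, by the inverse law of cosines:
  cos(∠ESX) = (SE² + SX² - EX²) / (2·SE·SX)
  ∠ESX = 31.59°

Step 7: From DE = 7, DV = 14, EV = 12, by the inverse law of cosines:
  cos(∠EDV) = (DE² + DV² - EV²) / (2·DE·DV)
  ∠EDV = 58.98°

Step 8: From VD = 14, VE = 12, DE = 7, by the inverse law of cosines:
  cos(∠DVE) = (VD² + VE² - DE²) / (2·VD·VE)
  ∠DVE = 29.99°

Step 9: From SD = √85, SE = 6, DE = 7, by the inverse law of cosines:
  cos(∠DSE) = (SD² + SE² - DE²) / (2·SD·SE)
  ∠DSE = 49.4°

Step 10: From SE = 6, SY = 4.38, EY = 2, by the inverse law of cosines:
  cos(∠ESY) = (SE² + SY² - EY²) / (2·SE·SY)
  ∠ESY = 13.19°

Step 11: From YE = 2, YS = 4.38, ES = 6, by the inverse law of cosines:
  cos(∠EYS) = (YE² + YS² - ES²) / (2·YE·YS)
  ∠EYS = 136.81°

Step 12: From DE = 7, DS = √85, ES = 6, by the inverse law of cosines:
  cos(∠EDS) = (DE² + DS² - ES²) / (2·DE·DS)
  ∠EDS = 40.6°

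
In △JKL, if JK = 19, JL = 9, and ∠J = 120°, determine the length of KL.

By the law of cosines: KL^2 = JK^2 + JL^2 - 2*JK*JL*cos(J)
KL^2 = 19^2 + 9^2 - 2*19*9*cos(120°)
KL^2 = 361 + 81 - 342*(-1/2)
KL^2 = 613
KL = sqrt(613)

sqrt(613)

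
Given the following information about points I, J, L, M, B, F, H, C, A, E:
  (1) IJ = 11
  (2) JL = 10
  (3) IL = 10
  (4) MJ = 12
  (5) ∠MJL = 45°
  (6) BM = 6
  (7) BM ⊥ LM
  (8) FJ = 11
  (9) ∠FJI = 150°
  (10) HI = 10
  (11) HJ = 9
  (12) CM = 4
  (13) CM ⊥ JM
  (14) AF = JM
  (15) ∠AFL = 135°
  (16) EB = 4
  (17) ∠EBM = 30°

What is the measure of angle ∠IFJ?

Step 1: By the law of cosines on triangle FJI: FI² = 11² + 11² − 2·11·11·cos(150°) = 451.58, so FI ≈ 21.25.
Step 2: By the inverse law of cosines on triangle IFJ: cos(∠IFJ) = (21.25² + 11² − 11²) / (2·21.25·11) = 451.58/467.51 = 0.9659, so ∠IFJ = 15°.

Therefore, the measure of angle ∠IFJ = 15°.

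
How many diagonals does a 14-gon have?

The number of diagonals in an n-gon is n(n - 3)/2.
For n = 14: 14(14 - 3)/2 = 14 × 11 / 2 = 77.

77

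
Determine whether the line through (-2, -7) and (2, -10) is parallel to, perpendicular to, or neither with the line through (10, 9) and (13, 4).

Slope of line 1: m1 = (-10 - -7)/(2 - -2) = -3/4 = -3/4
Slope of line 2: m2 = (4 - 9)/(13 - 10) = -5/3 = -5/3
m1 != m2 and m1*m2 = 5/4 != -1. Neither.

Neither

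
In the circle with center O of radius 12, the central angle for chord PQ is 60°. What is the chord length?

Chord length = 2r sin(θ/2)
= 2 × 12 × sin(60°/2)
= 2 × 12 × sin(30°)
= 12

12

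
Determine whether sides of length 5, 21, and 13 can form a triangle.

The longest side is 21. The other two sides sum to 5 + 13 = 18.
Since 18 ≤ 21, the two shorter sides cannot reach around to close the triangle.

No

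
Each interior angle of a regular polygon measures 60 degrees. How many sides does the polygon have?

Each interior angle of a regular n-gon is (n - 2) * 180 / n.
Setting this equal to 60:
(n - 2) * 180 / n = 60
Each exterior angle = 180 - 60 = 120 degrees.
Since exterior angles sum to 360: n = 360 / 120 = 3.

3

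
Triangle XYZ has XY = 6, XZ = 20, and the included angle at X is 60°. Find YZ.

When two sides and the included angle are known, the law of cosines gives the third side.
c^2 = a^2 + b^2 - 2ab cos(C) generalizes the Pythagorean theorem to non-right triangles.
Here: YZ^2 = 36 + 400 - 240*(1/2) = 316
YZ = 2*sqrt(79)

2*sqrt(79)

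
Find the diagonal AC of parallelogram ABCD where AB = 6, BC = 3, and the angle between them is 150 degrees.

Law of cosines: d^2 = 6^2 + 3^2 - 2(6)(3)cos(150°) = 18*sqrt(3) + 45, so d = 3*sqrt(2*sqrt(3) + 5).

3*sqrt(2*sqrt(3) + 5)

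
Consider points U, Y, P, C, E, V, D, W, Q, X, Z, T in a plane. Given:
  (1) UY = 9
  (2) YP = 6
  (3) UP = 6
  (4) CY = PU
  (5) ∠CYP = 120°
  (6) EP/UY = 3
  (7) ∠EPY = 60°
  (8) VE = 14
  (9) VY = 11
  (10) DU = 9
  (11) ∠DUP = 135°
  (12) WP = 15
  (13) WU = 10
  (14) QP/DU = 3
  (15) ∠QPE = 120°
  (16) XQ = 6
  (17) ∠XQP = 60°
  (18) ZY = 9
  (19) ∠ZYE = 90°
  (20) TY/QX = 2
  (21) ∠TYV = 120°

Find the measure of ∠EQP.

From the given relations: QP = 3·DU = 3·9 = 27; EP = 3·UY = 3·9 = 27.
Step 1: By the law of cosines on triangle QPE: QE² = 27² + 27² − 2·27·27·cos(120°) = 2187, so QE ≈ 46.77.
Step 2: By the inverse law of cosines on triangle EQP: cos(∠EQP) = (46.77² + 27² − 27²) / (2·46.77·27) = 2187/2525.33 = 0.866, so ∠EQP = 30°.

Therefore, the measure of angle ∠EQP = 30°.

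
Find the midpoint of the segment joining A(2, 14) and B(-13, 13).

M = ((x₁ + x₂)/2, (y₁ + y₂)/2)
= ((2 + -13)/2, (14 + 13)/2)
= (-11/2, 27/2) = (-11/2, 27/2)

(-11/2, 27/2)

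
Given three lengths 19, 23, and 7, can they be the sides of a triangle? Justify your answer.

Sort the sides: 7, 19, 23.
It suffices to check that the sum of the two smallest exceeds the largest:
7 + 19 = 26 > 23. ✓
Yes, a valid triangle can be formed.

Yes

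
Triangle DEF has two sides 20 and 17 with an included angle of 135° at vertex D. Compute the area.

Area = (1/2)(20)(17) sin(135°) = (1/2)(20)(17)(sqrt(2)/2) = 85*sqrt(2)

85*sqrt(2)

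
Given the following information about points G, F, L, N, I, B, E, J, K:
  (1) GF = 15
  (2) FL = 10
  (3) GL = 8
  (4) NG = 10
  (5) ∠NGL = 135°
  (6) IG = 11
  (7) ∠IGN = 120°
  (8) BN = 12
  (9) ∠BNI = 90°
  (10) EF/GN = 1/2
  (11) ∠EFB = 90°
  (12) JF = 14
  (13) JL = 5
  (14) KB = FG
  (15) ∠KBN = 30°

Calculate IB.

Step 1: By the law of cosines on triangle NGI: NI² = 10² + 11² − 2·10·11·cos(120°) = 331, so NI ≈ 18.19.
Step 2: By the law of cosines on triangle INB: IB² = 18.19² + 12² − 2·18.19·12·cos(90°) = 475, so IB = 5·√19.

Therefore, the length of IB = 5·√19.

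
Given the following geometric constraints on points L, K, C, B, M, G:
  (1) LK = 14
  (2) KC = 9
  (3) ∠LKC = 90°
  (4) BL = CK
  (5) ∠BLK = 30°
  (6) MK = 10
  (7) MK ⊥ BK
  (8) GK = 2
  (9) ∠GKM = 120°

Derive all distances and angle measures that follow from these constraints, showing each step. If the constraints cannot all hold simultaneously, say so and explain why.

The constraints are consistent.

From the given relations:
  BL = CK = 9

Step 1: From LK = 14, KC = 9, and ∠LKC = 90°, by the law of cosines:
  LC² = LK² + KC² - 2·LK·KC·cos(90°) = 196 + 81 - 0 = 277
  LC ≈ 16.64

Step 2: From KL = 14, LB = 9, and ∠KLB = 30°, by the law of cosines:
  KB² = KL² + LB² - 2·KL·LB·cos(30°) = 196 + 81 - 218.2 = 58.76
  KB ≈ 7.67

Step 3: From MK = 10, KG = 2, and ∠MKG = 120°, by the law of cosines:
  MG² = MK² + KG² - 2·MK·KG·cos(120°) = 100 + 4 + 20 = 124
  MG = 2·√31

Step 4: From BK = 7.67, KM = 10, and ∠BKM = 90°, by the law of cosines:
  BM² = BK² + KM² - 2·BK·KM·cos(90°) = 58.76 + 100 - 0 = 158.8
  BM ≈ 12.6

Step 5: From LC = 16.64, LK = 14, CK = 9, by the inverse law of cosines:
  cos(∠CLK) = (LC² + LK² - CK²) / (2·LC·LK)
  ∠CLK = 32.74°

Step 6: From KB = 7.67, KL = 14, BL = 9, by the inverse law of cosines:
  cos(∠BKL) = (KB² + KL² - BL²) / (2·KB·KL)
  ∠BKL = 35.95°

Step 7: From CK = 9, CL = 16.64, KL = 14, by the inverse law of cosines:
  cos(∠KCL) = (CK² + CL² - KL²) / (2·CK·CL)
  ∠KCL = 57.26°

Step 8: From BK = 7.67, BL = 9, KL = 14, by the inverse law of cosines:
  cos(∠KBL) = (BK² + BL² - KL²) / (2·BK·BL)
  ∠KBL = 114.05°

Step 9: From MG = 2·√31, MK = 10, GK = 2, by the inverse law of cosines:
  cos(∠GMK) = (MG² + MK² - GK²) / (2·MG·MK)
  ∠GMK = 8.95°

Step 10: From GK = 2, GM = 2·√31, KM = 10, by the inverse law of cosines:
  cos(∠KGM) = (GK² + GM² - KM²) / (2·GK·GM)
  ∠KGM = 51.05°

Step 11: From BK = 7.67, BM = 12.6, KM = 10, by the inverse law of cosines:
  cos(∠KBM) = (BK² + BM² - KM²) / (2·BK·BM)
  ∠KBM = 52.53°

Step 12: From MB = 12.6, MK = 10, BK = 7.67, by the inverse law of cosines:
  cos(∠BMK) = (MB² + MK² - BK²) / (2·MB·MK)
  ∠BMK = 37.47°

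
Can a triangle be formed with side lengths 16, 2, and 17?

For three segments to close into a triangle, no single side can be as long as the other two combined.
The longest side is 17, and 2 + 16 = 18 > 17.
A triangle can be formed.

Yes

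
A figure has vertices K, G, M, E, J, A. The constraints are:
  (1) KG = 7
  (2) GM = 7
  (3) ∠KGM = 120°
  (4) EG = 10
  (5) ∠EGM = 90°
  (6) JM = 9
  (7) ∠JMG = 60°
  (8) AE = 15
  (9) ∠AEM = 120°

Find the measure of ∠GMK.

Step 1: By the law of cosines on triangle MGK: MK² = 7² + 7² − 2·7·7·cos(120°) = 147, so MK = 7·√3.
Step 2: By the inverse law of cosines on triangle GMK: cos(∠GMK) = (7² + (7·√3)² − 7²) / (2·7·7·√3) = 147/169.74 = 0.866, so ∠GMK = 30°.

Therefore, the measure of angle ∠GMK = 30°.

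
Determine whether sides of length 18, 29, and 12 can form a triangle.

Check all three triangle inequalities:
18 + 29 = 47 > 12 ✓
18 + 12 = 30 > 29 ✓
29 + 12 = 41 > 18 ✓
All conditions hold, so these sides form a valid triangle.

Yes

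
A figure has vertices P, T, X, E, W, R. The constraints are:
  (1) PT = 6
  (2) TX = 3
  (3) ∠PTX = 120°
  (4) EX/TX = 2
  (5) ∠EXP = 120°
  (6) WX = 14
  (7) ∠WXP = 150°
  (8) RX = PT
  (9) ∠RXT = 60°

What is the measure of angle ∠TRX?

From the given relations: RX = PT = 6.
Step 1: By the law of cosines on triangle RXT: RT² = 6² + 3² − 2·6·3·cos(60°) = 27, so RT = 3·√3.
Step 2: By the inverse law of cosines on triangle TRX: cos(∠TRX) = ((3·√3)² + 6² − 3²) / (2·3·√3·6) = 54/62.35 = 0.866, so ∠TRX = 30°.

Therefore, the measure of angle ∠TRX = 30°.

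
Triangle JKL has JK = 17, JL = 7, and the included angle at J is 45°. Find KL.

By the law of cosines: KL^2 = JK^2 + JL^2 - 2*JK*JL*cos(J)
KL^2 = 17^2 + 7^2 - 2*17*7*cos(45°)
KL^2 = 289 + 49 - 238*(sqrt(2)/2)
KL^2 = 338 - 119*sqrt(2)
KL = sqrt(338 - 119*sqrt(2))

sqrt(338 - 119*sqrt(2))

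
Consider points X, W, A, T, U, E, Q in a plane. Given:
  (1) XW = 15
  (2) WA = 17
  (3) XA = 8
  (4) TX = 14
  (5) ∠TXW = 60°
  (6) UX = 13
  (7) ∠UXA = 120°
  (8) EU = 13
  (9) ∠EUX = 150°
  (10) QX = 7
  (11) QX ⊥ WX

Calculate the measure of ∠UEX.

Step 1: By the law of cosines on triangle EUX: EX² = 13² + 13² − 2·13·13·cos(150°) = 630.72, so EX ≈ 25.11.
Step 2: By the inverse law of cosines on triangle UEX: cos(∠UEX) = (13² + 25.11² − 13²) / (2·13·25.11) = 630.72/652.97 = 0.9659, so ∠UEX = 15°.

Therefore, the measure of angle ∠UEX = 15°.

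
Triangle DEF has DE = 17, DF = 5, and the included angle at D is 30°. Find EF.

By the law of cosines: EF^2 = DE^2 + DF^2 - 2*DE*DF*cos(D)
EF^2 = 17^2 + 5^2 - 2*17*5*cos(30°)
EF^2 = 289 + 25 - 170*(sqrt(3)/2)
EF^2 = 314 - 85*sqrt(3)
EF = sqrt(314 - 85*sqrt(3))

sqrt(314 - 85*sqrt(3))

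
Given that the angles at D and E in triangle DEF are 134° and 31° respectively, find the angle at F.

The interior angles sum to 180°: angle F = 180 - 134 - 31 = 15°.
The triangle is obtuse (angles 134°, 31°, 15°).

15 degrees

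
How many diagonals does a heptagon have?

Each of the 7 vertices connects to 4 non-adjacent vertices via diagonals.
Total connections = 7 × 4 = 28, but each diagonal is counted twice.
Number of diagonals = 28 / 2 = 14.

14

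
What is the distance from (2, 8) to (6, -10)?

d = sqrt((4)^2 + (-18)^2) = sqrt(340) = 2*sqrt(85)

2*sqrt(85)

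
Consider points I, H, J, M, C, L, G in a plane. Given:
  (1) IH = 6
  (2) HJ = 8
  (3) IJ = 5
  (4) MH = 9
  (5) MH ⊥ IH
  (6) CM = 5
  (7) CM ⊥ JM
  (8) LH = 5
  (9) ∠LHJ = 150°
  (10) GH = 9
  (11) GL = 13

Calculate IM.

Step 1: By the law of cosines on triangle IHM: IM² = 6² + 9² − 2·6·9·cos(90°) = 117, so IM = 3·√13.

Therefore, the length of IM = 3·√13.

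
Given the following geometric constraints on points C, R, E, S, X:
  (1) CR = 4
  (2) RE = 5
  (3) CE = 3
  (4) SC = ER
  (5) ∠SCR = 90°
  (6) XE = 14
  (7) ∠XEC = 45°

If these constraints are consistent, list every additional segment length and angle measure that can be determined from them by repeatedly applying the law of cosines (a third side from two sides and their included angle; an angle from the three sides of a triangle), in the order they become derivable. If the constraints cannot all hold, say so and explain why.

The constraints are consistent. Derivable facts, in order:
After 1 step:
- CX ≈ 12.07
- RS = √41
- ∠CER = 53.13°
- ∠CRE = 36.87°
- ∠ECR = 90°
After 2 steps:
- ∠CRS = 51.34°
- ∠CSR = 38.66°
- ∠CXE = 10.13°
- ∠ECX = 124.87°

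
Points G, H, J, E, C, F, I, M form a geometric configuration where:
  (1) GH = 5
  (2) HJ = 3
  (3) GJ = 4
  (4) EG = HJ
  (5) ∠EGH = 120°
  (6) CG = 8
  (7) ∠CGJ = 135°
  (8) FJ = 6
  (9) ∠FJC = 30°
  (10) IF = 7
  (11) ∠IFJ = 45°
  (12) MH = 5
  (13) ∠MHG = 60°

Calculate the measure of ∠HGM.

Step 1: By the law of cosines on triangle GHM: GM² = 5² + 5² − 2·5·5·cos(60°) = 25, so GM = 5.
Step 2: By the inverse law of cosines on triangle HGM: cos(∠HGM) = (5² + 5² − 5²) / (2·5·5) = 25/50 = 0.5, so ∠HGM = 60°.

Therefore, the measure of angle ∠HGM = 60°.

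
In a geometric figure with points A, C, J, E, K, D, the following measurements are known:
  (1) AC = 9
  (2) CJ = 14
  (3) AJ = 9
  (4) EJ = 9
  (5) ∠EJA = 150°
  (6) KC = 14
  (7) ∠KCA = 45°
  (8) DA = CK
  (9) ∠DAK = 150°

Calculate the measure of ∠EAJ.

Step 1: By the law of cosines on triangle AJE: AE² = 9² + 9² − 2·9·9·cos(150°) = 302.3, so AE ≈ 17.39.
Step 2: By the inverse law of cosines on triangle EAJ: cos(∠EAJ) = (17.39² + 9² − 9²) / (2·17.39·9) = 302.3/312.96 = 0.9659, so ∠EAJ = 15°.

Therefore, the measure of angle ∠EAJ = 15°.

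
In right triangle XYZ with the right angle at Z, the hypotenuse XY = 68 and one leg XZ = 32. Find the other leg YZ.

YZ = sqrt(68^2 - 32^2) = sqrt(3600) = 60

60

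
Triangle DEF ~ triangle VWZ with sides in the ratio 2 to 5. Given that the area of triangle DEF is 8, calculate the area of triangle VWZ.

For similar figures, the area ratio equals the square of the side ratio.
Side ratio (DEF to VWZ) = 2:5, so area ratio = 2^2:5^2 = 4:25.
If the area of DEF is 8, then the area of VWZ = 8 * (25/4) = 50.

50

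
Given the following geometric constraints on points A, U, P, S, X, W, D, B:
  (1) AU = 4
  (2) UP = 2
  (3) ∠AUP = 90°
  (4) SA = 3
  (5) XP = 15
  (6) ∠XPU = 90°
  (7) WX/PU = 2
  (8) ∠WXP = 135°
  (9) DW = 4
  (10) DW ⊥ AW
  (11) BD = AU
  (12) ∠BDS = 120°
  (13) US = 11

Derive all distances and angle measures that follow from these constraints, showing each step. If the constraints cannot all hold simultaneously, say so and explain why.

These constraints are not satisfiable: by the triangle inequality in triangle AUS, (1) AU = 4 and (4) SA = 3 force US ≤ 4 + 3 = 7, but (13) says US = 11. No planar figure meets all of them, so nothing further can be derived.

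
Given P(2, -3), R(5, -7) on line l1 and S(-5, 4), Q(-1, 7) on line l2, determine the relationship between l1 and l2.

Slope of line 1: m1 = (-7 - -3)/(5 - 2) = -4/3 = -4/3
Slope of line 2: m2 = (7 - 4)/(-1 - -5) = 3/4 = 3/4
m1 * m2 = -1, so perpendicular.

Perpendicular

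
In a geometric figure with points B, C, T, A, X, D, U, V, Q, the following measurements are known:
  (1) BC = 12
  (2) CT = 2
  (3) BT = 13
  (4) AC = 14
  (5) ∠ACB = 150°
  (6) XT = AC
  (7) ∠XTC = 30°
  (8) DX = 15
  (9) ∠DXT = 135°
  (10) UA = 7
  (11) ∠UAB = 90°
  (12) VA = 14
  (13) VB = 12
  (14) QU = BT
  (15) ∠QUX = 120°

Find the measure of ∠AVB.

Step 1: By the law of cosines on triangle ACB: AB² = 14² + 12² − 2·14·12·cos(150°) = 630.98, so AB ≈ 25.12.
Step 2: By the inverse law of cosines on triangle AVB: cos(∠AVB) = (14² + 12² − 25.12²) / (2·14·12) = -290.98/336 = -0.866, so ∠AVB = 150°.

Therefore, the measure of angle ∠AVB = 150°.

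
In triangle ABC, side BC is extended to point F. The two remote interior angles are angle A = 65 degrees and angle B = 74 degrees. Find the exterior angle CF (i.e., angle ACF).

The interior angle at C is 180 - 65 - 74 = 41 degrees.
The exterior angle and interior angle at C are supplementary:
Exterior angle = 180 - 41 = 139 degrees.

139 degrees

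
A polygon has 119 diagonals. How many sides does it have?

Using d = n(n - 3)/2, we solve 119 = n(n - 3)/2.
So n(n - 3) = 238.
Testing n = 17: 17 * 14 = 238 = 238. Correct.
The polygon has 17 sides.

17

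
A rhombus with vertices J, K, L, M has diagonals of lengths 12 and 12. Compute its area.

Area = (12 * 12) / 2 = 144 / 2 = 72

72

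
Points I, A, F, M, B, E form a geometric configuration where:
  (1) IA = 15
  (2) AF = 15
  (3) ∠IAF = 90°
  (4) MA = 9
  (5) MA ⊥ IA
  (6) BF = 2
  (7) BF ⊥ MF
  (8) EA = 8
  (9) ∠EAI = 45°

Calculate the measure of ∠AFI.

Step 1: By the law of cosines on triangle FAI: FI² = 15² + 15² − 2·15·15·cos(90°) = 450, so FI = 15·√2.
Step 2: By the inverse law of cosines on triangle AFI: cos(∠AFI) = (15² + (15·√2)² − 15²) / (2·15·15·√2) = 450/636.4 = 0.7071, so ∠AFI = 45°.

Therefore, the measure of angle ∠AFI = 45°.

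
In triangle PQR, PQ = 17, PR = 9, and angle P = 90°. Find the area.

Area = (1/2)(17)(9) sin(90°) = (1/2)(17)(9)(1) = 153/2

153/2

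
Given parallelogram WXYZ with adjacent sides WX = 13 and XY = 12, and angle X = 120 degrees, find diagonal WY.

Law of cosines: d^2 = 13^2 + 12^2 - 2(13)(12)cos(120°) = 469, so d = sqrt(469).

sqrt(469)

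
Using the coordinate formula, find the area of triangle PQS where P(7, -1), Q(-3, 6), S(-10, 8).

The Shoelace formula computes the area from vertex coordinates by summing cross products.
For vertices (7,-1), (-3,6), (-10,8):
Signed sum = 7*6 - -3*-1 + -3*8 - -10*6 + -10*-1 - 7*8
= 39 + 36 + -46 = 29
Area = (1/2)|29| = 29/2.

29/2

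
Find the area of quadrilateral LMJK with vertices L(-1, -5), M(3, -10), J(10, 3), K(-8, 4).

The Shoelace formula works by pairing each vertex with the next (cycling back to the first).
For each pair, compute x_i*y_(i+1) - x_(i+1)*y_i:
  (-1*-10 - 3*-5) = 25
  (3*3 - 10*-10) = 109
  (10*4 - -8*3) = 64
  (-8*-5 - -1*4) = 44
Taking half the absolute value of the total: Area = (1/2)(242) = 121.

121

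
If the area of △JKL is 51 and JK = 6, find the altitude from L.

Area = (1/2) * base * height
height = 2 * Area / base
height = 2 * 51 / 6
height = 102 / 6
height = 17

17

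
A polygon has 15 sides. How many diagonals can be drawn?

The number of diagonals in an n-gon is n(n - 3)/2.
For n = 15: 15(15 - 3)/2 = 15 × 12 / 2 = 90.

90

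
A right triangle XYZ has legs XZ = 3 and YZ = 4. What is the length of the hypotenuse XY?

In a right triangle, the square of the hypotenuse equals the sum of the squares of the two legs.
The legs are 3 and 4, so the hypotenuse = sqrt(9 + 16) = sqrt(25) = 5.

5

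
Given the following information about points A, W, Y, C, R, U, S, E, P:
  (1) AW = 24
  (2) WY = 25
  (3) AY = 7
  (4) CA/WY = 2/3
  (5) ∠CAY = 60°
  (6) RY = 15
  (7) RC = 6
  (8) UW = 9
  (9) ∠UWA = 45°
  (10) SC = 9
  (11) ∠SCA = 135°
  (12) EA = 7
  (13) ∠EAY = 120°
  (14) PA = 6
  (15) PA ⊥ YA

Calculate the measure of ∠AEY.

Step 1: By the law of cosines on triangle EAY: EY² = 7² + 7² − 2·7·7·cos(120°) = 147, so EY = 7·√3.
Step 2: By the inverse law of cosines on triangle AEY: cos(∠AEY) = (7² + (7·√3)² − 7²) / (2·7·7·√3) = 147/169.74 = 0.866, so ∠AEY = 30°.

Therefore, the measure of angle ∠AEY = 30°.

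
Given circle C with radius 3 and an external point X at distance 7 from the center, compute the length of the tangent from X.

Let T be the point of tangency. Then CT ⊥ XT (radius ⊥ tangent).
In right triangle CTX: CX² = CT² + XT²
7² = 3² + XT²
XT² = 40, XT = 2*sqrt(10)

2*sqrt(10)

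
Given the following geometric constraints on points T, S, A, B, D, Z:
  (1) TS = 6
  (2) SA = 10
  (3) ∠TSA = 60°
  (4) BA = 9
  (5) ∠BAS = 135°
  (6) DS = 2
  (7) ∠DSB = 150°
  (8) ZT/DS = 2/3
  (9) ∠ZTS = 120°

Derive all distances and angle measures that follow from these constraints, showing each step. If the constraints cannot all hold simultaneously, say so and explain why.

The constraints are consistent.

From the given relations:
  ZT = 2/3·DS = 2/3·2 ≈ 1.33

Step 1: From TS = 6, SA = 10, and ∠TSA = 60°, by the law of cosines:
  TA² = TS² + SA² - 2·TS·SA·cos(60°) = 36 + 100 - 60 = 76
  TA = 2·√19

Step 2: From SA = 10, AB = 9, and ∠SAB = 135°, by the law of cosines:
  SB² = SA² + AB² - 2·SA·AB·cos(135°) = 100 + 81 + 127.3 = 308.3
  SB ≈ 17.56

Step 3: From ST = 6, TZ = 1.33, and ∠STZ = 120°, by the law of cosines:
  SZ² = ST² + TZ² - 2·ST·TZ·cos(120°) = 36 + 1.778 + 8 = 45.78
  SZ ≈ 6.77

Step 4: From BS = 17.56, SD = 2, and ∠BSD = 150°, by the law of cosines:
  BD² = BS² + SD² - 2·BS·SD·cos(150°) = 308.3 + 4 + 60.82 = 373.1
  BD ≈ 19.32

Step 5: From TA = 2·√19, TS = 6, AS = 10, by the inverse law of cosines:
  cos(∠ATS) = (TA² + TS² - AS²) / (2·TA·TS)
  ∠ATS = 83.41°

Step 6: From SA = 10, SB = 17.56, AB = 9, by the inverse law of cosines:
  cos(∠ASB) = (SA² + SB² - AB²) / (2·SA·SB)
  ∠ASB = 21.25°

Step 7: From ST = 6, SZ = 6.77, TZ = 1.33, by the inverse law of cosines:
  cos(∠TSZ) = (ST² + SZ² - TZ²) / (2·ST·SZ)
  ∠TSZ = 9.83°

Step 8: From AS = 10, AT = 2·√19, ST = 6, by the inverse law of cosines:
  cos(∠SAT) = (AS² + AT² - ST²) / (2·AS·AT)
  ∠SAT = 36.59°

Step 9: From BA = 9, BS = 17.56, AS = 10, by the inverse law of cosines:
  cos(∠ABS) = (BA² + BS² - AS²) / (2·BA·BS)
  ∠ABS = 23.75°

Step 10: From ZS = 6.77, ZT = 1.33, ST = 6, by the inverse law of cosines:
  cos(∠SZT) = (ZS² + ZT² - ST²) / (2·ZS·ZT)
  ∠SZT = 50.17°

Step 11: From BD = 19.32, BS = 17.56, DS = 2, by the inverse law of cosines:
  cos(∠DBS) = (BD² + BS² - DS²) / (2·BD·BS)
  ∠DBS = 2.97°

Step 12: From DB = 19.32, DS = 2, BS = 17.56, by the inverse law of cosines:
  cos(∠BDS) = (DB² + DS² - BS²) / (2·DB·DS)
  ∠BDS = 27.03°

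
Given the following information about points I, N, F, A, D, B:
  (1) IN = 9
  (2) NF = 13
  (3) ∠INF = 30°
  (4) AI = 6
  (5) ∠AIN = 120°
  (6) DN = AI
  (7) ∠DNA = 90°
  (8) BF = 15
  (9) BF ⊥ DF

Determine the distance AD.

From the given relations: DN = AI = 6.
Step 1: By the law of cosines on triangle NIA: NA² = 9² + 6² − 2·9·6·cos(120°) = 171, so NA = 3·√19.
Step 2: By the law of cosines on triangle AND: AD² = (3·√19)² + 6² − 2·3·√19·6·cos(90°) = 207, so AD = 3·√23.

Therefore, the length of AD = 3·√23.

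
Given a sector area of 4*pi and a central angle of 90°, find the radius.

Sector area A = πr² × θ/360, so r² = 360A / (πθ).
r² = 360 × 4*pi / (π × 90)
r² = 16
r = 4

4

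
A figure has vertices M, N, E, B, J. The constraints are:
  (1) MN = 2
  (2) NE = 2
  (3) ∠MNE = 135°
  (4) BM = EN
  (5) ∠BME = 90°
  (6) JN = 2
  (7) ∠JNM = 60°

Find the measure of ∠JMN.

Step 1: By the law of cosines on triangle MNJ: MJ² = 2² + 2² − 2·2·2·cos(60°) = 4, so MJ = 2.
Step 2: By the inverse law of cosines on triangle JMN: cos(∠JMN) = (2² + 2² − 2²) / (2·2·2) = 4/8 = 0.5, so ∠JMN = 60°.

Therefore, the measure of angle ∠JMN = 60°.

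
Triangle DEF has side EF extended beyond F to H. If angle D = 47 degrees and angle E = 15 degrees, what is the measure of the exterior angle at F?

Exterior angle = 47 + 15 = 62 degrees (exterior angle theorem).

62 degrees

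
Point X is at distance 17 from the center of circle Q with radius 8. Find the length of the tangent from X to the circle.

tangent = √(d² - r²) = √(17² - 8²) = √(289 - 64) = √225 = 15

15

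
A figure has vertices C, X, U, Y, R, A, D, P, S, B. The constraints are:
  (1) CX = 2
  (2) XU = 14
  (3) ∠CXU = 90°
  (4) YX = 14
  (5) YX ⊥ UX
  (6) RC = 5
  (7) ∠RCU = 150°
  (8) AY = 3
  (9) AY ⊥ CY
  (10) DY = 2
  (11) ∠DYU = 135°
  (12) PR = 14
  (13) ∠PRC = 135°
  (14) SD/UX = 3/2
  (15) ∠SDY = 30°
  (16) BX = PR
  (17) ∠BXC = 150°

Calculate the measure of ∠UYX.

Step 1: By the law of cosines on triangle YXU: YU² = 14² + 14² − 2·14·14·cos(90°) = 392, so YU = 14·√2.
Step 2: By the inverse law of cosines on triangle UYX: cos(∠UYX) = ((14·√2)² + 14² − 14²) / (2·14·√2·14) = 392/554.37 = 0.7071, so ∠UYX = 45°.

Therefore, the measure of angle ∠UYX = 45°.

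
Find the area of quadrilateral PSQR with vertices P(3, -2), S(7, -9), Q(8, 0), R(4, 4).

Shoelace: sum of cross terms = 71, Area = (1/2)|71| = 71/2

71/2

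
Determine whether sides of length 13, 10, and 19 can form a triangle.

Sort the sides: 10, 13, 19.
It suffices to check that the sum of the two smallest exceeds the largest:
10 + 13 = 23 > 19. ✓
Yes, a valid triangle can be formed.

Yes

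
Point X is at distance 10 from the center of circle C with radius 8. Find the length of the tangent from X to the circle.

The tangent, radius, and line from the external point to the center form a right triangle.
The right angle is where the tangent meets the radius.
By the Pythagorean theorem: tangent² + 8² = 10²
tangent² = 100 - 64 = 36
tangent = 6

6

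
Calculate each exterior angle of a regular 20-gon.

Each exterior angle of a regular n-gon is 360 / n.
For n = 20: 360 / 20 = 18 degrees.

18 degrees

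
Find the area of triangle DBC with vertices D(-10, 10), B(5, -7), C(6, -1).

Using the Shoelace formula for a triangle:
Area = (1/2)|x0(y1 - y2) + x1(y2 - y0) + x2(y0 - y1)|
Area = (1/2)|-10(-7 - -1) + 5(-1 - 10) + 6(10 - -7)|
Area = (1/2)|60 + -55 + 102|
Area = (1/2)|107|
Area = (1/2)(107)
Area = 107/2

107/2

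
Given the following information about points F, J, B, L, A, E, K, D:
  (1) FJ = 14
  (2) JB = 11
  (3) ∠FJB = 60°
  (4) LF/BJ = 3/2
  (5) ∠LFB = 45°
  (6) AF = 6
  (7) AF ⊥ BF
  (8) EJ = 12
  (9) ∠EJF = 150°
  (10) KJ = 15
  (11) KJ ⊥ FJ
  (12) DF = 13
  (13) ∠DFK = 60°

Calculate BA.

Step 1: By the law of cosines on triangle BJF: BF² = 11² + 14² − 2·11·14·cos(60°) = 163, so BF = √163.
Step 2: By the law of cosines on triangle BFA: BA² = √163² + 6² − 2·√163·6·cos(90°) = 199, so BA = √199.

Therefore, the length of BA = √199.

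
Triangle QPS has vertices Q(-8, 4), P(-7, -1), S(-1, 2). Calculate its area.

Shoelace: Area = (1/2)|-8(-1-2) + -7(2-4) + -1(4--1)| = (1/2)(33) = 33/2

33/2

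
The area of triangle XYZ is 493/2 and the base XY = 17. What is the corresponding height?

Area = (1/2) * base * height
height = 2 * Area / base
height = 2 * 493/2 / 17
height = 493 / 17
height = 29

29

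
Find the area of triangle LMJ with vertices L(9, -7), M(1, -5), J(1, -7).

Using the Shoelace formula for a triangle:
Area = (1/2)|x0(y1 - y2) + x1(y2 - y0) + x2(y0 - y1)|
Area = (1/2)|9(-5 - -7) + 1(-7 - -7) + 1(-7 - -5)|
Area = (1/2)|18 + 0 + -2|
Area = (1/2)|16|
Area = (1/2)(16)
Area = 8

8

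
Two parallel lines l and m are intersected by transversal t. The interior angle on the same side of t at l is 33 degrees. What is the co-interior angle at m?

Co-interior angles sum to 180: 180 - 33 = 147 degrees.

147 degrees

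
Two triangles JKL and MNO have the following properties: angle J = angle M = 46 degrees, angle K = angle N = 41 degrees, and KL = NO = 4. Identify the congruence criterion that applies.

The given information provides:
angle J = angle M = 46 degrees, angle K = angle N = 41 degrees, and KL = NO = 4
This matches the AAS congruence theorem.
Two pairs of corresponding angles and a non-included side are equal (Angle-Angle-Side).

AAS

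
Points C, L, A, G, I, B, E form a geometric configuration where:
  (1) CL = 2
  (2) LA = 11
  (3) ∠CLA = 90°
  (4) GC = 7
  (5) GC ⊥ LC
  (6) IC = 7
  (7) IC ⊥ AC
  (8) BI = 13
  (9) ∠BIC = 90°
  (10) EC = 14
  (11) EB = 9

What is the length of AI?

Step 1: By the law of cosines on triangle CLA: CA² = 2² + 11² − 2·2·11·cos(90°) = 125, so CA = 5·√5.
Step 2: By the law of cosines on triangle ACI: AI² = (5·√5)² + 7² − 2·5·√5·7·cos(90°) = 174, so AI = √174.

Therefore, the length of AI = √174.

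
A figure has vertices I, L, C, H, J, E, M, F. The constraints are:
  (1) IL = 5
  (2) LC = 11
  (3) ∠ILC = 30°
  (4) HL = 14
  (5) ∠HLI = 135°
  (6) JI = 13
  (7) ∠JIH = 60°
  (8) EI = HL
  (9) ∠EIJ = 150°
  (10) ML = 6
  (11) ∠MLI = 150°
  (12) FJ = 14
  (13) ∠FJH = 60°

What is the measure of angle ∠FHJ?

Step 1: By the law of cosines on triangle HLI: HI² = 14² + 5² − 2·14·5·cos(135°) = 319.99, so HI ≈ 17.89.
Step 2: By the law of cosines on triangle JIH: JH² = 13² + 17.89² − 2·13·17.89·cos(60°) = 256.45, so JH ≈ 16.01.
Step 3: By the law of cosines on triangle HJF: HF² = 16.01² + 14² − 2·16.01·14·cos(60°) = 228.25, so HF ≈ 15.11.
Step 4: By the inverse law of cosines on triangle FHJ: cos(∠FHJ) = (15.11² + 16.01² − 14²) / (2·15.11·16.01) = 288.7/483.88 = 0.5966, so ∠FHJ = 53.37°.

Therefore, the measure of angle ∠FHJ = 53.37°.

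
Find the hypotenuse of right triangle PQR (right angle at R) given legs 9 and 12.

In a right triangle, the square of the hypotenuse equals the sum of the squares of the two legs.
The legs are 9 and 12, so the hypotenuse = sqrt(81 + 144) = sqrt(225) = 15.

15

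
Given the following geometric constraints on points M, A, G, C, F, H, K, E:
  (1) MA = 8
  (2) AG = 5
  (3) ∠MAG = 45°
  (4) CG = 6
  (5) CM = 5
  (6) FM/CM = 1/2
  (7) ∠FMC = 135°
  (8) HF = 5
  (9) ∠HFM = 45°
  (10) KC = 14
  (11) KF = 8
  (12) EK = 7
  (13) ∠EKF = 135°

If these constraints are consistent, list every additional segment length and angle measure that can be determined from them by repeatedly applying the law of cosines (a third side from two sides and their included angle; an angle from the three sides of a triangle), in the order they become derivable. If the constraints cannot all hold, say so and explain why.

The constraints are consistent. Derivable facts, in order:
After 1 step:
- CF ≈ 6.99
- FE ≈ 13.86
- MG ≈ 5.69
- MH ≈ 3.68
After 2 steps:
- ∠AGM = 96.62°
- ∠AMG = 38.38°
- ∠CFK = 137.92°
- ∠CFM = 30.36°
- ∠CGM = 50.54°
- ∠CKF = 19.56°
- ∠CMG = 67.89°
- ∠EFK = 20.92°
- ∠FCK = 22.51°
- ∠FCM = 14.64°
- ∠FEK = 24.08°
- ∠FHM = 28.68°
- ∠FMH = 106.32°
- ∠GCM = 61.57°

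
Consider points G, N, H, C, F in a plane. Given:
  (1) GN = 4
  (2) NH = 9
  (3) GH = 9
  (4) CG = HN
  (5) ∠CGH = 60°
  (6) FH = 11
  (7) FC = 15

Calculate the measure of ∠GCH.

From the given relations: CG = HN = 9.
Step 1: By the law of cosines on triangle CGH: CH² = 9² + 9² − 2·9·9·cos(60°) = 81, so CH = 9.
Step 2: By the inverse law of cosines on triangle GCH: cos(∠GCH) = (9² + 9² − 9²) / (2·9·9) = 81/162 = 0.5, so ∠GCH = 60°.

Therefore, the measure of angle ∠GCH = 60°.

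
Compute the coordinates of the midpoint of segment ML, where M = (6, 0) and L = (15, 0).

The midpoint is the average of the coordinates:
x: (6 + 15)/2 = 21/2
y: (0 + 0)/2 = 0
Midpoint = (21/2, 0)

(21/2, 0)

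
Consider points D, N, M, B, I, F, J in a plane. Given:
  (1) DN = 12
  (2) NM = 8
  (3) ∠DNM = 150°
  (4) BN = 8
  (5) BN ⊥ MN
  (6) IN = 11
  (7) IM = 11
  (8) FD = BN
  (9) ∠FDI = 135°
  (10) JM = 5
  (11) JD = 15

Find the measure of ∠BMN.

Step 1: By the law of cosines on triangle MNB: MB² = 8² + 8² − 2·8·8·cos(90°) = 128, so MB = 8·√2.
Step 2: By the inverse law of cosines on triangle BMN: cos(∠BMN) = ((8·√2)² + 8² − 8²) / (2·8·√2·8) = 128/181.02 = 0.7071, so ∠BMN = 45°.

Therefore, the measure of angle ∠BMN = 45°.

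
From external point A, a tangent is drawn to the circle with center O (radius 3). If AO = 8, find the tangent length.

The tangent, radius, and line from the external point to the center form a right triangle.
The right angle is where the tangent meets the radius.
By the Pythagorean theorem: tangent² + 3² = 8²
tangent² = 64 - 9 = 55
tangent = sqrt(55)

sqrt(55)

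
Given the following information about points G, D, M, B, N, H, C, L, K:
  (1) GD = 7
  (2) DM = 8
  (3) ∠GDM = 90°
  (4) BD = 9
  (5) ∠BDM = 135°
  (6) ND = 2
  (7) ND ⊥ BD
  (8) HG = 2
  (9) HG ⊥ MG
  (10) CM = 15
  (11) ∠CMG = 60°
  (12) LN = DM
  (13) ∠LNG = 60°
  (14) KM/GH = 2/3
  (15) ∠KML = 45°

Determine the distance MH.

Step 1: By the law of cosines on triangle GDM: GM² = 7² + 8² − 2·7·8·cos(90°) = 113, so GM = √113.
Step 2: By the law of cosines on triangle MGH: MH² = √113² + 2² − 2·√113·2·cos(90°) = 117, so MH = 3·√13.

Therefore, the length of MH = 3·√13.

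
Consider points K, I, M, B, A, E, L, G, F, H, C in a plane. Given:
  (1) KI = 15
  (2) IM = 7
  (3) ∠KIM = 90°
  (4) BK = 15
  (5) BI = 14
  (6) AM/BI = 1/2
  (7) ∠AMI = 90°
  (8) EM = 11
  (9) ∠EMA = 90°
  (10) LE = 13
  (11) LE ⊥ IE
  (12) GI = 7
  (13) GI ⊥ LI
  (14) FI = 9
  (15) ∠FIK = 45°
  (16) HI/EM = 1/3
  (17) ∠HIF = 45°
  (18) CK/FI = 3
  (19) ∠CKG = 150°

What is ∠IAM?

From the given relations: AM = 1/2·BI = 1/2·14 = 7.
Step 1: By the law of cosines on triangle AMI: AI² = 7² + 7² − 2·7·7·cos(90°) = 98, so AI = 7·√2.
Step 2: By the inverse law of cosines on triangle IAM: cos(∠IAM) = ((7·√2)² + 7² − 7²) / (2·7·√2·7) = 98/138.59 = 0.7071, so ∠IAM = 45°.

Therefore, the measure of angle ∠IAM = 45°.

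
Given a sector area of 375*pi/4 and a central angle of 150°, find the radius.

r² = 360 × 375*pi/4 / (π × 150) = 225, so r = 15.

15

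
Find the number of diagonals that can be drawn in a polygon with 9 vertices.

Total line segments between 9 vertices = C(9,2) = 36.
Subtract the 9 sides: 36 - 9 = 27 diagonals.

27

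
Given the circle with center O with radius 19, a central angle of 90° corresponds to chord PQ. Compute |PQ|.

Drop a perpendicular from the center to the chord, bisecting both the chord and the central angle.
Each half-chord = r sin(θ/2) = 19 sin(45°).
The full chord = 2 × 19 × sin(45°) = 19*sqrt(2).

19*sqrt(2)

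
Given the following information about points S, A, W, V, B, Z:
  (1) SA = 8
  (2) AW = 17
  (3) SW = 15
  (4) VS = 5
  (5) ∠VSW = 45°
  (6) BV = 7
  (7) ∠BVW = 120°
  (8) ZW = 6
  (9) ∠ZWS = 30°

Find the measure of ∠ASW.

Step 1: By the inverse law of cosines on triangle ASW: cos(∠ASW) = (8² + 15² − 17²) / (2·8·15) = 0/240 = 0, so ∠ASW = 90°.

Therefore, the measure of angle ∠ASW = 90°.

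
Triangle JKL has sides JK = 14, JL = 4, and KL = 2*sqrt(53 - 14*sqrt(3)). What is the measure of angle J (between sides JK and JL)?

When all three sides of a triangle are known, the law of cosines can be rearranged to find any angle.
cos(C) = (a² + b² - c²) / (2ab) gives cos(J) = sqrt(3)/2.
Taking the inverse cosine: J = 30°.

30°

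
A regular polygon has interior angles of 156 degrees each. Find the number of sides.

The exterior angle is the supplement of the interior angle: 180 - 156 = 24 degrees.
Since the exterior angles of any convex polygon sum to 360 degrees, the number of sides is 360 / 24 = 15.

15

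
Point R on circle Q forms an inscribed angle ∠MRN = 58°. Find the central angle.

By the inscribed angle theorem, the central angle is twice the inscribed angle.
Central angle = 2 × 58° = 116°

116°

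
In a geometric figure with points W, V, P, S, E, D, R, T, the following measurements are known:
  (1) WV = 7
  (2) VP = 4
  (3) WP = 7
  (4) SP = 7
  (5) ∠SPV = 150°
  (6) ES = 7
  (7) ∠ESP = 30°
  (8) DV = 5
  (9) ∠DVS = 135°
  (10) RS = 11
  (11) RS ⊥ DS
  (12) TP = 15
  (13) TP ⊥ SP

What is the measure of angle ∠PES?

Step 1: By the law of cosines on triangle ESP: EP² = 7² + 7² − 2·7·7·cos(30°) = 13.13, so EP ≈ 3.62.
Step 2: By the inverse law of cosines on triangle PES: cos(∠PES) = (3.62² + 7² − 7²) / (2·3.62·7) = 13.13/50.73 = 0.2588, so ∠PES = 75°.

Therefore, the measure of angle ∠PES = 75°.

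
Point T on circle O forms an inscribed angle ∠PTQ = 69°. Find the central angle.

Central angle = 2 × 69° = 138° (inscribed angle theorem).

138°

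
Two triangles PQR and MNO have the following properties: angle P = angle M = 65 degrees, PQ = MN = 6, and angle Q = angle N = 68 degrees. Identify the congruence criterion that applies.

The given information matches ASA: Two pairs of corresponding angles and the included side are equal (Angle-Side-Angle).

ASA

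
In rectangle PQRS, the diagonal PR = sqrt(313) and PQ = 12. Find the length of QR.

b = sqrt(d^2 - a^2) = sqrt(313 - 144) = sqrt(169) = 13

13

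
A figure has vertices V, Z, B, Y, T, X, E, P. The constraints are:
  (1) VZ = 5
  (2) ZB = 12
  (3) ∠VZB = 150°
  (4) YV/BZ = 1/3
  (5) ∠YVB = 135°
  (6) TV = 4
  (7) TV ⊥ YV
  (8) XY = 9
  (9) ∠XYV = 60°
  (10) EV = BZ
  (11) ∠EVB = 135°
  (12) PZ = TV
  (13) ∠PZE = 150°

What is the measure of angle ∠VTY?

From the given relations: YV = 1/3·BZ = 1/3·12 = 4.
Step 1: By the law of cosines on triangle TVY: TY² = 4² + 4² − 2·4·4·cos(90°) = 32, so TY = 4·√2.
Step 2: By the inverse law of cosines on triangle VTY: cos(∠VTY) = (4² + (4·√2)² − 4²) / (2·4·4·√2) = 32/45.25 = 0.7071, so ∠VTY = 45°.

Therefore, the measure of angle ∠VTY = 45°.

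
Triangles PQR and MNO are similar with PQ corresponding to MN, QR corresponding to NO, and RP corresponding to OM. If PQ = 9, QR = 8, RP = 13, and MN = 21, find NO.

Similar triangles have proportional sides. Setting up the proportion:
MN / PQ = NO / QR
21 / 9 = NO / 8
NO = 8 * 21 / 9 = 56/3.

56/3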